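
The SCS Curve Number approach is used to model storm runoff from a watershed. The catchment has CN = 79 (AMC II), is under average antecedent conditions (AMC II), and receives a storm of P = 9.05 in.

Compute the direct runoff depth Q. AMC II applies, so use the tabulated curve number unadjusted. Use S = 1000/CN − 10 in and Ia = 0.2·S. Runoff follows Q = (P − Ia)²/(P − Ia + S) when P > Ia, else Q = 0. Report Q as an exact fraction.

Average conditions: CN = 79 (no AMC adjustment).
S = 1000/79 − 10 = 210/79 in ≈ 2.658 in
Ia = 0.2S: 0.2·2.658 = 0.532 in (exactly 42/79)
P − Ia = 9.050 − 0.532 = 13459/1580 ≈ 8.518 in (> 0, runoff occurs)
Runoff Q = (P−Ia)²/(P−Ia+S) = (8.518)²/(8.518+2.658) = 181144681/27901220 ≈ 6.492 in

Q = 181144681/27901220 in ≈ 6.492 in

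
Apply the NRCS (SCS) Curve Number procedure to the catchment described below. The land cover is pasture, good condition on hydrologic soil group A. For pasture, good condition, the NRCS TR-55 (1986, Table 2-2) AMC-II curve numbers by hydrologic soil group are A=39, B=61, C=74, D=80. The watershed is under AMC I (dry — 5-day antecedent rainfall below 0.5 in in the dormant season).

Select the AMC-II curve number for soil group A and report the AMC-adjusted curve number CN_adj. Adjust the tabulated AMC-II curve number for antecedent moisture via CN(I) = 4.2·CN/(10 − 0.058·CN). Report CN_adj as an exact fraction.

NRCS table: pasture, good condition, soil group A → CN(II) = 39
CN(I) from CN(II)=39: (4.2·39)/(10 − 0.058·39) = 81900/3869 ≈ 21.168

CN_adj = 81900/3869 ≈ 21.168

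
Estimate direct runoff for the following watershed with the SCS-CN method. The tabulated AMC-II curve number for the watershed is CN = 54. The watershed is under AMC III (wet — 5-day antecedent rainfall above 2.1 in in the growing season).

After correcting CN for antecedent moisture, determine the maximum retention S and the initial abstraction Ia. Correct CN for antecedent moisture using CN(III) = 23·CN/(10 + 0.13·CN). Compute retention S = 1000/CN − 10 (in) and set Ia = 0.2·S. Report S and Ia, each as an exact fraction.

Wet (AMC III): CN(III) = 23·54/(10 + 0.13·54) = 1242/(851/50) = 2700/37 ≈ 72.973
Retention S: 1000/CN − 10 with CN=72.973 → S = 100/27 ≈ 3.704 in
Ia = 0.2·(100/27) = 20/27 in ≈ 0.741 in

S = 100/27 in ≈ 3.704 in; Ia = 20/27 in ≈ 0.741 in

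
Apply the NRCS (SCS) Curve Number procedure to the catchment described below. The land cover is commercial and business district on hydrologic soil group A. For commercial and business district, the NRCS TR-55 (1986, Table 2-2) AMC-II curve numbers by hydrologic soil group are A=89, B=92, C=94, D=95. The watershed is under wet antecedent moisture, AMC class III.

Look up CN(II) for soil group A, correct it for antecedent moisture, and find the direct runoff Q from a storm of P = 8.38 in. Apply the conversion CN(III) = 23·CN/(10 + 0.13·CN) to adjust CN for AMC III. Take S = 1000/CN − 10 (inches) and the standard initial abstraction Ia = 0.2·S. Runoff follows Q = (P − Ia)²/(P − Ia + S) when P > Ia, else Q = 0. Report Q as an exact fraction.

Q = 716889036249/92288278550 in ≈ 7.768 in

NRCS table: commercial and business district, soil group A → CN(II) = 89
Adjust CN=89 to AMC III: 23·89/(10 + 0.13·89) → 2047 ÷ (2157/100) = 204700/2157 ≈ 94.900
Max retention: S = 1000/(204700/2157) − 10 = 1100/2047 in (≈ 0.537 in)
Initial abstraction Ia = S/5 = (1100/2047)/5 = 220/2047 ≈ 0.107 in
P − Ia = 8.380 − 0.107 = 846693/102350 ≈ 8.273 in (> 0, runoff occurs)
Q: (846693/102350)² ÷ (901693/102350) = 716889036249/92288278550 in (≈ 7.768 in)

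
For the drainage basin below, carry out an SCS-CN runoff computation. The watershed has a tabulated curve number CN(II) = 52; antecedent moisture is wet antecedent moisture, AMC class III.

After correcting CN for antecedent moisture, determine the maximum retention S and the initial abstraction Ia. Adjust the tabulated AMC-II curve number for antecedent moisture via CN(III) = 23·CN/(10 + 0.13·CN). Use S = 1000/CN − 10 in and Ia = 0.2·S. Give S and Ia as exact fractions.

S = 1200/299 in ≈ 4.013 in; Ia = 240/299 in ≈ 0.803 in

Adjust CN=52 to AMC III: 23·52/(10 + 0.13·52) → 1196 ÷ (419/25) = 29900/419 ≈ 71.360
S = 1000/(29900/419) − 10 = 1200/299 in ≈ 4.013 in
Ia = 0.2S: 0.2·4.013 = 0.803 in (exactly 240/299)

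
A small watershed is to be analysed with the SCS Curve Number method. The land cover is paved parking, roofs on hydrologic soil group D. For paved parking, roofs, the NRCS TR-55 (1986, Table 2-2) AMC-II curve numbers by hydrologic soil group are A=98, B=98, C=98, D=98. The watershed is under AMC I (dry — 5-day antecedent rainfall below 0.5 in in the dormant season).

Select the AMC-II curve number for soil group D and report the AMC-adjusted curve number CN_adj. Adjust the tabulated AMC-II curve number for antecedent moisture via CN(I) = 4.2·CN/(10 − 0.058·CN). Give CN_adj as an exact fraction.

CN_adj = 102900/1079 ≈ 95.366

NRCS table: paved parking, roofs, soil group D → CN(II) = 98
CN(I) from CN(II)=98: (4.2·98)/(10 − 0.058·98) = 102900/1079 ≈ 95.366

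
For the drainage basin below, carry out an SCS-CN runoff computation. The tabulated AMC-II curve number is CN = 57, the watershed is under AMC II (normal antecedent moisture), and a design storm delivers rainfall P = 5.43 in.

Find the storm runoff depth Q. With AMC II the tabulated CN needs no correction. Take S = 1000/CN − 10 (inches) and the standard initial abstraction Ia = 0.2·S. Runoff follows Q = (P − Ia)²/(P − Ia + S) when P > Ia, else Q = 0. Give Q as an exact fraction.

Average conditions: CN = 57 (no AMC adjustment).
Max retention: S = 1000/57 − 10 = 430/57 in (≈ 7.544 in)
Ia = 0.2S: 0.2·7.544 = 1.509 in (exactly 86/57)
Since P=5.430 > Ia=1.509: effective rainfall P−Ia = 22351/5700 in
Q: (22351/5700)² ÷ (65351/5700) = 499567201/372500700 in (≈ 1.341 in)

Q = 499567201/372500700 in ≈ 1.341 in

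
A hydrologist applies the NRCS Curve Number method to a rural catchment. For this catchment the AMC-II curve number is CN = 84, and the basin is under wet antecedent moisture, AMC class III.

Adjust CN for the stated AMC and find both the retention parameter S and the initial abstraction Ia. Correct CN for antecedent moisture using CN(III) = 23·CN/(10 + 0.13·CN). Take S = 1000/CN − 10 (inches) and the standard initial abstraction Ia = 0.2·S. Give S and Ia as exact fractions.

S = 400/483 in ≈ 0.828 in; Ia = 80/483 in ≈ 0.166 in

CN(III) from CN(II)=84: (23·84)/(10 + 0.13·84) = 48300/523 ≈ 92.352
S = 1000/(48300/523) − 10 = 400/483 in ≈ 0.828 in
Initial abstraction Ia = S/5 = (400/483)/5 = 80/483 ≈ 0.166 in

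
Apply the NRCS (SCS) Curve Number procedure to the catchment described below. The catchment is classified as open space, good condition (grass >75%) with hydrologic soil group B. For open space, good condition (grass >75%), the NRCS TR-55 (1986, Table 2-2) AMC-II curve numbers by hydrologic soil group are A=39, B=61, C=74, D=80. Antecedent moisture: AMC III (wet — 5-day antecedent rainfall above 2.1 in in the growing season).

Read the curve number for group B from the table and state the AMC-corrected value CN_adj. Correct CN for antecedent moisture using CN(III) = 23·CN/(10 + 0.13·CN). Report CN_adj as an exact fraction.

NRCS table: open space, good condition (grass >75%), soil group B → CN(II) = 61
CN(III) from CN(II)=61: (23·61)/(10 + 0.13·61) = 140300/1793 ≈ 78.249

CN_adj = 140300/1793 ≈ 78.249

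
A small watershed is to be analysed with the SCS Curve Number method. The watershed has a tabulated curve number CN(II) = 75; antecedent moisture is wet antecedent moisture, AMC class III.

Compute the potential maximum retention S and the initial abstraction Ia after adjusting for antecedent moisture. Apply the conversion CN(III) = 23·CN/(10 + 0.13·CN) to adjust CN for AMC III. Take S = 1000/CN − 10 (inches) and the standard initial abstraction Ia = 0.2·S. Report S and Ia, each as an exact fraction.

S = 100/69 in ≈ 1.449 in; Ia = 20/69 in ≈ 0.290 in

Adjust CN=75 to AMC III: 23·75/(10 + 0.13·75) → 1725 ÷ (79/4) = 6900/79 ≈ 87.342
Retention S: 1000/CN − 10 with CN=87.342 → S = 100/69 ≈ 1.449 in
Ia = 0.2S: 0.2·1.449 = 0.290 in (exactly 20/69)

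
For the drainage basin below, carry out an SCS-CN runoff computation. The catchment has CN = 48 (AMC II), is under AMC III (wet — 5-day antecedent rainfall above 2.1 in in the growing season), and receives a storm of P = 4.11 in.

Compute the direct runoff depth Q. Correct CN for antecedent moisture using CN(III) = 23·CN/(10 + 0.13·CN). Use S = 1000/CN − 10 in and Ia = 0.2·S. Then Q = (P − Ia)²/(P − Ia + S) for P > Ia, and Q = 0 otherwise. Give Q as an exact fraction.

Q = 477815881/375077100 in ≈ 1.274 in

CN(III) from CN(II)=48: (23·48)/(10 + 0.13·48) = 13800/203 ≈ 67.980
Max retention: S = 1000/(13800/203) − 10 = 325/69 in (≈ 4.710 in)
Initial abstraction Ia = S/5 = (325/69)/5 = 65/69 ≈ 0.942 in
P − Ia = 4.110 − 0.942 = 21859/6900 ≈ 3.168 in (> 0, runoff occurs)
Q: (21859/6900)² ÷ (54359/6900) = 477815881/375077100 in (≈ 1.274 in)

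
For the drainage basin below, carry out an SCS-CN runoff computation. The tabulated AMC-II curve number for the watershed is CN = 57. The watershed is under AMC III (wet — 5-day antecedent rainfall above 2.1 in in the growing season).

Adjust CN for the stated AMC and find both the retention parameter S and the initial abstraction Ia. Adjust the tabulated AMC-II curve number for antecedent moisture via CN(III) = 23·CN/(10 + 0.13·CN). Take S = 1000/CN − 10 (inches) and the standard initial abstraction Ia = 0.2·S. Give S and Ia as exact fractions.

Wet (AMC III): CN(III) = 23·57/(10 + 0.13·57) = 1311/(1741/100) = 131100/1741 ≈ 75.302
S = 1000/(131100/1741) − 10 = 4300/1311 in ≈ 3.280 in
Initial abstraction Ia = S/5 = (4300/1311)/5 = 860/1311 ≈ 0.656 in

S = 4300/1311 in ≈ 3.280 in; Ia = 860/1311 in ≈ 0.656 in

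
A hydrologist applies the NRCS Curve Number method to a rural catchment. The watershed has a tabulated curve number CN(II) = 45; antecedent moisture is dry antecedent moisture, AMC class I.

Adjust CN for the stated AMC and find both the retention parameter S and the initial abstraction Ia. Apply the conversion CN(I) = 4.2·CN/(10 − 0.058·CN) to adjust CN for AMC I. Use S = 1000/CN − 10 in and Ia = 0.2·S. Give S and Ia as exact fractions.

S = 5500/189 in ≈ 29.101 in; Ia = 1100/189 in ≈ 5.820 in

Dry (AMC I): CN(I) = 4.2·45/(10 − 0.058·45) = 189/(739/100) = 18900/739 ≈ 25.575
Max retention: S = 1000/(18900/739) − 10 = 5500/189 in (≈ 29.101 in)
Ia = 0.2S: 0.2·29.101 = 5.820 in (exactly 1100/189)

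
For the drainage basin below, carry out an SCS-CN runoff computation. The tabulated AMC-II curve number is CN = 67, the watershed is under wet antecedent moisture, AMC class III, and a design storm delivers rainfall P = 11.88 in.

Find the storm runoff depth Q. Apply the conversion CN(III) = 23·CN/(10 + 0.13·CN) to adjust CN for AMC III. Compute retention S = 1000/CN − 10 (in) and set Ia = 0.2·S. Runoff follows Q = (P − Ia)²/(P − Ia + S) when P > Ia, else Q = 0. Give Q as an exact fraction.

Q = 5898095313/611353225 in ≈ 9.648 in

Wet (AMC III): CN(III) = 23·67/(10 + 0.13·67) = 1541/(1871/100) = 154100/1871 ≈ 82.362
Retention S: 1000/CN − 10 with CN=82.362 → S = 3300/1541 ≈ 2.141 in
Ia = 0.2·(3300/1541) = 660/1541 in ≈ 0.428 in
P − Ia = 11.880 − 0.428 = 441177/38525 ≈ 11.452 in (> 0, runoff occurs)
Runoff Q = (P−Ia)²/(P−Ia+S) = (11.452)²/(11.452+2.141) = 5898095313/611353225 ≈ 9.648 in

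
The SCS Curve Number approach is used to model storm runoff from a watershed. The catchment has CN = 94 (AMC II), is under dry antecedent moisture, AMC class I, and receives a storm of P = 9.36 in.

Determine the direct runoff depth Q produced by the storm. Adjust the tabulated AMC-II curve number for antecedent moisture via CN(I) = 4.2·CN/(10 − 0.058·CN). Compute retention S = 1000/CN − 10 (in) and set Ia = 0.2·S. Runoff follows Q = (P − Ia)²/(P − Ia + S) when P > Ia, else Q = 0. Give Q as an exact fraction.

CN(I) from CN(II)=94: (4.2·94)/(10 − 0.058·94) = 32900/379 ≈ 86.807
Max retention: S = 1000/(32900/379) − 10 = 500/329 in (≈ 1.520 in)
Ia = 0.2·(500/329) = 100/329 in ≈ 0.304 in
Since P=9.360 > Ia=0.304: effective rainfall P−Ia = 74486/8225 in
Runoff Q = (P−Ia)²/(P−Ia+S) = (9.056)²/(9.056+1.520) = 2774082098/357729925 ≈ 7.755 in

Q = 2774082098/357729925 in ≈ 7.755 in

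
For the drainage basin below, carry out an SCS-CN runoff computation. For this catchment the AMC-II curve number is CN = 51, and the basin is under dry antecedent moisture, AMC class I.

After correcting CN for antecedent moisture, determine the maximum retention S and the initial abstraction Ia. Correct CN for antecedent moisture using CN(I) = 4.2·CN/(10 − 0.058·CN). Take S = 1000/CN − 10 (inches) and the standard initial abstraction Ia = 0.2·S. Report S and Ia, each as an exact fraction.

CN(I) from CN(II)=51: (4.2·51)/(10 − 0.058·51) = 15300/503 ≈ 30.417
Max retention: S = 1000/(15300/503) − 10 = 3500/153 in (≈ 22.876 in)
Initial abstraction Ia = S/5 = (3500/153)/5 = 700/153 ≈ 4.575 in

S = 3500/153 in ≈ 22.876 in; Ia = 700/153 in ≈ 4.575 in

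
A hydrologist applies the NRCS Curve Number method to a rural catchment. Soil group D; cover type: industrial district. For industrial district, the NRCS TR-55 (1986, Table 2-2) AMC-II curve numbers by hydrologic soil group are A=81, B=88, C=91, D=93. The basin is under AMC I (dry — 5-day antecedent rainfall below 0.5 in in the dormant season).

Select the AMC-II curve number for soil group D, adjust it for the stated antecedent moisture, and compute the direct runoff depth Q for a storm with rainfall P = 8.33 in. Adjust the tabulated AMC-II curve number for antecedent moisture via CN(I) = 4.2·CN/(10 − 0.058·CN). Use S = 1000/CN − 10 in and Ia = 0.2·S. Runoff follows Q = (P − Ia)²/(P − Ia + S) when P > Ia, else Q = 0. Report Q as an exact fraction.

NRCS table: industrial district, soil group D → CN(II) = 93
CN(I) from CN(II)=93: (4.2·93)/(10 − 0.058·93) = 27900/329 ≈ 84.802
Retention S: 1000/CN − 10 with CN=84.802 → S = 500/279 ≈ 1.792 in
Initial abstraction Ia = S/5 = (500/279)/5 = 100/279 ≈ 0.358 in
Excess rainfall: 8.330 − 0.358 = 7.972 in; P > Ia so Q > 0
Q = (222407/27900)²/((222407/27900) + 500/279) = (49464873649/778410000)/(272407/27900) = 49464873649/7600155300 in ≈ 6.508 in

Q = 49464873649/7600155300 in ≈ 6.508 in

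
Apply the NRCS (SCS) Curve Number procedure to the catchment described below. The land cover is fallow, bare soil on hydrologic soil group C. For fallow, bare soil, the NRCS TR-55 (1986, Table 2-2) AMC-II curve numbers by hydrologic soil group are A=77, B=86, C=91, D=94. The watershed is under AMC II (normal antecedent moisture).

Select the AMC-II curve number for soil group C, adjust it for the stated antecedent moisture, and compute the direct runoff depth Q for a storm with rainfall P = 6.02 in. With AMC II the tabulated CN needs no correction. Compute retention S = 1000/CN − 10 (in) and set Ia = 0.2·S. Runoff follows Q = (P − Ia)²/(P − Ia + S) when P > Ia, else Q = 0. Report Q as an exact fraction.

Q = 701773081/141009050 in ≈ 4.977 in

NRCS table: fallow, bare soil, soil group C → CN(II) = 91
Average conditions: CN = 91 (no AMC adjustment).
S = 1000/91 − 10 = 90/91 in ≈ 0.989 in
Initial abstraction Ia = S/5 = (90/91)/5 = 18/91 ≈ 0.198 in
P − Ia = 6.020 − 0.198 = 26491/4550 ≈ 5.822 in (> 0, runoff occurs)
Q: (26491/4550)² ÷ (30991/4550) = 701773081/141009050 in (≈ 4.977 in)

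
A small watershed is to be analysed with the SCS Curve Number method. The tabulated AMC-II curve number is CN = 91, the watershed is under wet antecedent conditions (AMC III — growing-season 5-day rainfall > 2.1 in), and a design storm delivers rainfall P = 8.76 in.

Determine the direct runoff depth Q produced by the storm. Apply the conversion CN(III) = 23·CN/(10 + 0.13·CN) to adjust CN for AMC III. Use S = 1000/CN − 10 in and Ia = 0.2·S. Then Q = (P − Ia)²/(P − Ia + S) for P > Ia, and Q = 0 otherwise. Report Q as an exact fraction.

CN(III) from CN(II)=91: (23·91)/(10 + 0.13·91) = 209300/2183 ≈ 95.877
Max retention: S = 1000/(209300/2183) − 10 = 900/2093 in (≈ 0.430 in)
Ia = 0.2S: 0.2·0.430 = 0.086 in (exactly 180/2093)
Excess rainfall: 8.760 − 0.086 = 8.674 in; P > Ia so Q > 0
Runoff Q = (P−Ia)²/(P−Ia+S) = (8.674)²/(8.674+0.430) = 68665084563/8308634425 ≈ 8.264 in

Q = 68665084563/8308634425 in ≈ 8.264 in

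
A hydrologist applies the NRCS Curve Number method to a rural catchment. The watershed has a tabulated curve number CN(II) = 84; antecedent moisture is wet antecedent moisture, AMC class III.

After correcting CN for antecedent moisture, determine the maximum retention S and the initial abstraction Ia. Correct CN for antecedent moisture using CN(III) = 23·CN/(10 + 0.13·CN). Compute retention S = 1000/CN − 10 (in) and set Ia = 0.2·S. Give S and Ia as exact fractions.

S = 400/483 in ≈ 0.828 in; Ia = 80/483 in ≈ 0.166 in

Adjust CN=84 to AMC III: 23·84/(10 + 0.13·84) → 1932 ÷ (523/25) = 48300/523 ≈ 92.352
Retention S: 1000/CN − 10 with CN=92.352 → S = 400/483 ≈ 0.828 in
Initial abstraction Ia = S/5 = (400/483)/5 = 80/483 ≈ 0.166 in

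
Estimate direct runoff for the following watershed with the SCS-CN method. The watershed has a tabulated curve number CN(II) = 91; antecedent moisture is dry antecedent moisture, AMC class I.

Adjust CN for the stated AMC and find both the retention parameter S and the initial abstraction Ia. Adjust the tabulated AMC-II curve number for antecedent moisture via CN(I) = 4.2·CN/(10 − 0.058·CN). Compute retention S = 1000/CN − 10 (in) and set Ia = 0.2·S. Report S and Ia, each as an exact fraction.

S = 1500/637 in ≈ 2.355 in; Ia = 300/637 in ≈ 0.471 in

CN(I) from CN(II)=91: (4.2·91)/(10 − 0.058·91) = 63700/787 ≈ 80.940
Max retention: S = 1000/(63700/787) − 10 = 1500/637 in (≈ 2.355 in)
Ia = 0.2·(1500/637) = 300/637 in ≈ 0.471 in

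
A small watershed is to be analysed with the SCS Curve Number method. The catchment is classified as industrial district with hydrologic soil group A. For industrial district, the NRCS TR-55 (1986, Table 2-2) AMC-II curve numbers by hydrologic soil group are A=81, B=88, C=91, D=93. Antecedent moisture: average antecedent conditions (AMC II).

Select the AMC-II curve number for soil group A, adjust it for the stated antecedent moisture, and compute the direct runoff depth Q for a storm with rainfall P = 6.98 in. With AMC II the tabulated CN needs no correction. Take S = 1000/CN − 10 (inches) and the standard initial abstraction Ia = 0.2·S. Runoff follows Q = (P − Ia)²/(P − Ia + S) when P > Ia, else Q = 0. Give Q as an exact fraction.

NRCS table: industrial district, soil group A → CN(II) = 81
Average conditions: CN = 81 (no AMC adjustment).
Max retention: S = 1000/81 − 10 = 190/81 in (≈ 2.346 in)
Initial abstraction Ia = S/5 = (190/81)/5 = 38/81 ≈ 0.469 in
Since P=6.980 > Ia=0.469: effective rainfall P−Ia = 26369/4050 in
Runoff Q = (P−Ia)²/(P−Ia+S) = (6.511)²/(6.511+2.346) = 695324161/145269450 ≈ 4.786 in

Q = 695324161/145269450 in ≈ 4.786 in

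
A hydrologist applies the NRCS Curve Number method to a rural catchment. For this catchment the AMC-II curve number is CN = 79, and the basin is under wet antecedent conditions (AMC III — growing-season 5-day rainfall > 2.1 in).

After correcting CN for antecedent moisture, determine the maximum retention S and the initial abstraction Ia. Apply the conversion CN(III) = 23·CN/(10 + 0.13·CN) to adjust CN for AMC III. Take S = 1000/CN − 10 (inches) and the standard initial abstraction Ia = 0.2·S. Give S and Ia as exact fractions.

Wet (AMC III): CN(III) = 23·79/(10 + 0.13·79) = 1817/(2027/100) = 181700/2027 ≈ 89.640
Retention S: 1000/CN − 10 with CN=89.640 → S = 2100/1817 ≈ 1.156 in
Ia = 0.2S: 0.2·1.156 = 0.231 in (exactly 420/1817)

S = 2100/1817 in ≈ 1.156 in; Ia = 420/1817 in ≈ 0.231 in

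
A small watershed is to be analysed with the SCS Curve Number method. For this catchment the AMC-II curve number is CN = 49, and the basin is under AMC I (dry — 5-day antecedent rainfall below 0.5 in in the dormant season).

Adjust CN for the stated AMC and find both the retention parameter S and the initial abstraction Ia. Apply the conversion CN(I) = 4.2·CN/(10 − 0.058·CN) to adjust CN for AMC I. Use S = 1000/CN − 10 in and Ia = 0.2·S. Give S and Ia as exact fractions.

S = 8500/343 in ≈ 24.781 in; Ia = 1700/343 in ≈ 4.956 in

Dry (AMC I): CN(I) = 4.2·49/(10 − 0.058·49) = (1029/5)/(3579/500) = 34300/1193 ≈ 28.751
Retention S: 1000/CN − 10 with CN=28.751 → S = 8500/343 ≈ 24.781 in
Ia = 0.2S: 0.2·24.781 = 4.956 in (exactly 1700/343)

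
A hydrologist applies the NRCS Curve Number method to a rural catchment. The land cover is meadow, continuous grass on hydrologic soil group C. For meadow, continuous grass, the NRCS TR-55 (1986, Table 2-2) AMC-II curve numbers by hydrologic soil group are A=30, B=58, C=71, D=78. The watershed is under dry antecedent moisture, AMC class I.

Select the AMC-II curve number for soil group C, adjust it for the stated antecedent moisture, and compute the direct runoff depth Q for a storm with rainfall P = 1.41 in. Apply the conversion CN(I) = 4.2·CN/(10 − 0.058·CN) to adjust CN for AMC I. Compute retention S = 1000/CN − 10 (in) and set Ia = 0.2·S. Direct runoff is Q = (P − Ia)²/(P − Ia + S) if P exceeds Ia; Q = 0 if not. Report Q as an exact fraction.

NRCS table: meadow, continuous grass, soil group C → CN(II) = 71
CN(I) from CN(II)=71: (4.2·71)/(10 − 0.058·71) = 149100/2941 ≈ 50.697
S = 1000/(149100/2941) − 10 = 14500/1491 in ≈ 9.725 in
Ia = 0.2·(14500/1491) = 2900/1491 in ≈ 1.945 in
P = 1.410 ≤ Ia = 1.945 in: entire storm abstracted, Q = 0.

Q = 0 in ≈ 0.000 in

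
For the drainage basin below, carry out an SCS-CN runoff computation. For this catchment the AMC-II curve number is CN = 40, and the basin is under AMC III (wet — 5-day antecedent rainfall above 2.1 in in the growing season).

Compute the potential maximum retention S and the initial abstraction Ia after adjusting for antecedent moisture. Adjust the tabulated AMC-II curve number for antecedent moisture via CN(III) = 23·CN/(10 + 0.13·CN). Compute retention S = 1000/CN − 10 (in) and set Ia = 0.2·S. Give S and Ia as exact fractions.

Wet (AMC III): CN(III) = 23·40/(10 + 0.13·40) = 920/(76/5) = 1150/19 ≈ 60.526
S = 1000/(1150/19) − 10 = 150/23 in ≈ 6.522 in
Ia = 0.2S: 0.2·6.522 = 1.304 in (exactly 30/23)

S = 150/23 in ≈ 6.522 in; Ia = 30/23 in ≈ 1.304 in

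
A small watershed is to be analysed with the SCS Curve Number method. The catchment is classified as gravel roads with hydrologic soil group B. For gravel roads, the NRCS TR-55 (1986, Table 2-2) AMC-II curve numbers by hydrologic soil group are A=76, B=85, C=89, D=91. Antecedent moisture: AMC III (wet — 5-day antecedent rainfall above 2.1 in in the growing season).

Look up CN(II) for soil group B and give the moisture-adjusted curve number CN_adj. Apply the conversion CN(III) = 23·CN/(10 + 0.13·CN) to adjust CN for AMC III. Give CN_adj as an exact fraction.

NRCS table: gravel roads, soil group B → CN(II) = 85
Adjust CN=85 to AMC III: 23·85/(10 + 0.13·85) → 1955 ÷ (421/20) = 39100/421 ≈ 92.874

CN_adj = 39100/421 ≈ 92.874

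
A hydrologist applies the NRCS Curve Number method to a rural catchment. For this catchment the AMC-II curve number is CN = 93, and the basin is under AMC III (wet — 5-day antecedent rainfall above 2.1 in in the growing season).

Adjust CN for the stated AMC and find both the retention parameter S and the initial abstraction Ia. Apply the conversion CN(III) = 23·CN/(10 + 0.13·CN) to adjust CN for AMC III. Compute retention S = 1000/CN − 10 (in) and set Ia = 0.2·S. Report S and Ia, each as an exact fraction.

Wet (AMC III): CN(III) = 23·93/(10 + 0.13·93) = 2139/(2209/100) = 213900/2209 ≈ 96.831
Max retention: S = 1000/(213900/2209) − 10 = 700/2139 in (≈ 0.327 in)
Initial abstraction Ia = S/5 = (700/2139)/5 = 140/2139 ≈ 0.065 in

S = 700/2139 in ≈ 0.327 in; Ia = 140/2139 in ≈ 0.065 in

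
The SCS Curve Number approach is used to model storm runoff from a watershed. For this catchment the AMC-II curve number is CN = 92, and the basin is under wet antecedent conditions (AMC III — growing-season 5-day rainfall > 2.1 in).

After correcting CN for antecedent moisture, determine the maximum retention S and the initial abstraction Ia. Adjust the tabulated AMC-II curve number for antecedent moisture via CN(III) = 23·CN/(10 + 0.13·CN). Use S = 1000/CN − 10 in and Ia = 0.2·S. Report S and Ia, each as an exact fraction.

CN(III) from CN(II)=92: (23·92)/(10 + 0.13·92) = 52900/549 ≈ 96.357
S = 1000/(52900/549) − 10 = 200/529 in ≈ 0.378 in
Ia = 0.2·(200/529) = 40/529 in ≈ 0.076 in

S = 200/529 in ≈ 0.378 in; Ia = 40/529 in ≈ 0.076 in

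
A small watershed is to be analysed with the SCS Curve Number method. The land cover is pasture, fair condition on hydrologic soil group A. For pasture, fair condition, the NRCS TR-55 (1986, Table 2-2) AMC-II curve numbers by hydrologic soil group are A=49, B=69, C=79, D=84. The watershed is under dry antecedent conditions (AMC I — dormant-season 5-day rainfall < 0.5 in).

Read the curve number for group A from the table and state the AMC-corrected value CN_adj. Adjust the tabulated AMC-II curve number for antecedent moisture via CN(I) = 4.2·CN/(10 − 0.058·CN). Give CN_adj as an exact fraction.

NRCS table: pasture, fair condition, soil group A → CN(II) = 49
Adjust CN=49 to AMC I: 4.2·49/(10 − 0.058·49) → (1029/5) ÷ (3579/500) = 34300/1193 ≈ 28.751

CN_adj = 34300/1193 ≈ 28.751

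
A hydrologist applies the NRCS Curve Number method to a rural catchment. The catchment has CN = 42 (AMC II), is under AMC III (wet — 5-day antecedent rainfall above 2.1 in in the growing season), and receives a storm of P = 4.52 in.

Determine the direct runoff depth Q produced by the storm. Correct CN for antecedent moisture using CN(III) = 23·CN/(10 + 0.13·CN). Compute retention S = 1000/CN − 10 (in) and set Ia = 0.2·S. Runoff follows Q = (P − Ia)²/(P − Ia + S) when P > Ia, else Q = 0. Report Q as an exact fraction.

CN(III) from CN(II)=42: (23·42)/(10 + 0.13·42) = 48300/773 ≈ 62.484
Retention S: 1000/CN − 10 with CN=62.484 → S = 2900/483 ≈ 6.004 in
Ia = 0.2·(2900/483) = 580/483 in ≈ 1.201 in
Since P=4.520 > Ia=1.201: effective rainfall P−Ia = 40079/12075 in
Q = (40079/12075)²/((40079/12075) + 2900/483) = (1606326241/145805625)/(112579/12075) = 1606326241/1359391425 in ≈ 1.182 in

Q = 1606326241/1359391425 in ≈ 1.182 in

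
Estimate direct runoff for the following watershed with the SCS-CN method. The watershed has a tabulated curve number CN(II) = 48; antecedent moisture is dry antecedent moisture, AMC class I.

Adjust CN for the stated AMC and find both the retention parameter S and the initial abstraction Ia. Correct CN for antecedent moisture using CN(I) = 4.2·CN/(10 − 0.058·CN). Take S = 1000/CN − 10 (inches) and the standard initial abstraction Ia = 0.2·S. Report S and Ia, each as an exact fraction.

Adjust CN=48 to AMC I: 4.2·48/(10 − 0.058·48) → (1008/5) ÷ (902/125) = 12600/451 ≈ 27.938
Retention S: 1000/CN − 10 with CN=27.938 → S = 1625/63 ≈ 25.794 in
Initial abstraction Ia = S/5 = (1625/63)/5 = 325/63 ≈ 5.159 in

S = 1625/63 in ≈ 25.794 in; Ia = 325/63 in ≈ 5.159 in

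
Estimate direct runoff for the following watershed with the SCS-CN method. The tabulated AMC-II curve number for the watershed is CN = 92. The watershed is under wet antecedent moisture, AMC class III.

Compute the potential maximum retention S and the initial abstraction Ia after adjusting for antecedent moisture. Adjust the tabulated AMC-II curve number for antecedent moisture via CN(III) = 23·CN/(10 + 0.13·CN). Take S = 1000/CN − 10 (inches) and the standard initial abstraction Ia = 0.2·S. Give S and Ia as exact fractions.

CN(III) from CN(II)=92: (23·92)/(10 + 0.13·92) = 52900/549 ≈ 96.357
Max retention: S = 1000/(52900/549) − 10 = 200/529 in (≈ 0.378 in)
Ia = 0.2S: 0.2·0.378 = 0.076 in (exactly 40/529)

S = 200/529 in ≈ 0.378 in; Ia = 40/529 in ≈ 0.076 in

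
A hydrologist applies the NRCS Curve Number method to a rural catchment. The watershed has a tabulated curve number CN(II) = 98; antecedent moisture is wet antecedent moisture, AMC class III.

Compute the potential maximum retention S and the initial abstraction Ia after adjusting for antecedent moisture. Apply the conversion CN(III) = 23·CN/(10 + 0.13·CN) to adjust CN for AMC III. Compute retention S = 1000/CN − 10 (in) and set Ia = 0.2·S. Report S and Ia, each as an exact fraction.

Adjust CN=98 to AMC III: 23·98/(10 + 0.13·98) → 2254 ÷ (1137/50) = 112700/1137 ≈ 99.120
S = 1000/(112700/1137) − 10 = 100/1127 in ≈ 0.089 in
Ia = 0.2·(100/1127) = 20/1127 in ≈ 0.018 in

S = 100/1127 in ≈ 0.089 in; Ia = 20/1127 in ≈ 0.018 in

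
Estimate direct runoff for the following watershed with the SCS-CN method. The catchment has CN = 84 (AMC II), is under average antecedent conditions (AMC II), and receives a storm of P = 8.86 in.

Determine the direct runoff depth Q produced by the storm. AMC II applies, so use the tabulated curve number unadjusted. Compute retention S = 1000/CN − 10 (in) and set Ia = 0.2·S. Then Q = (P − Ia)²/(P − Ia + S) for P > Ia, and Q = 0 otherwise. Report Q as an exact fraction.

Q = 79263409/11448150 in ≈ 6.924 in

CN(II) = 84; AMC II needs no correction.
Max retention: S = 1000/84 − 10 = 40/21 in (≈ 1.905 in)
Initial abstraction Ia = S/5 = (40/21)/5 = 8/21 ≈ 0.381 in
Since P=8.860 > Ia=0.381: effective rainfall P−Ia = 8903/1050 in
Q: (8903/1050)² ÷ (10903/1050) = 79263409/11448150 in (≈ 6.924 in)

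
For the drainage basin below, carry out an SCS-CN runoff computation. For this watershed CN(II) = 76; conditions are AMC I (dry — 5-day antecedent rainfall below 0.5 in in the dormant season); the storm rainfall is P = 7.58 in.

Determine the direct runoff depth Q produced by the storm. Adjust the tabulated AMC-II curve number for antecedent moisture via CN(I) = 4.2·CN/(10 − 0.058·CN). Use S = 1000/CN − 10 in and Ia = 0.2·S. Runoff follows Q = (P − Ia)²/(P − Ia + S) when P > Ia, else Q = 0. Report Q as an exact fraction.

Adjust CN=76 to AMC I: 4.2·76/(10 − 0.058·76) → (1596/5) ÷ (699/125) = 13300/233 ≈ 57.082
S = 1000/(13300/233) − 10 = 1000/133 in ≈ 7.519 in
Ia = 0.2S: 0.2·7.519 = 1.504 in (exactly 200/133)
Excess rainfall: 7.580 − 1.504 = 6.076 in; P > Ia so Q > 0
Q = (40407/6650)²/((40407/6650) + 1000/133) = (1632725649/44222500)/(90407/6650) = 1632725649/601206550 in ≈ 2.716 in

Q = 1632725649/601206550 in ≈ 2.716 in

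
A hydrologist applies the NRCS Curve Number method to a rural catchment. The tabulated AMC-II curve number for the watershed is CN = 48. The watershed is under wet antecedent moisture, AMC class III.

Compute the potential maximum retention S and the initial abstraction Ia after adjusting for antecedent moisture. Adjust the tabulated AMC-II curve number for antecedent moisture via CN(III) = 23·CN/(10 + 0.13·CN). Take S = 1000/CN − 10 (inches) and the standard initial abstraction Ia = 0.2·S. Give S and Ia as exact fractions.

Adjust CN=48 to AMC III: 23·48/(10 + 0.13·48) → 1104 ÷ (406/25) = 13800/203 ≈ 67.980
Retention S: 1000/CN − 10 with CN=67.980 → S = 325/69 ≈ 4.710 in
Ia = 0.2·(325/69) = 65/69 in ≈ 0.942 in

S = 325/69 in ≈ 4.710 in; Ia = 65/69 in ≈ 0.942 in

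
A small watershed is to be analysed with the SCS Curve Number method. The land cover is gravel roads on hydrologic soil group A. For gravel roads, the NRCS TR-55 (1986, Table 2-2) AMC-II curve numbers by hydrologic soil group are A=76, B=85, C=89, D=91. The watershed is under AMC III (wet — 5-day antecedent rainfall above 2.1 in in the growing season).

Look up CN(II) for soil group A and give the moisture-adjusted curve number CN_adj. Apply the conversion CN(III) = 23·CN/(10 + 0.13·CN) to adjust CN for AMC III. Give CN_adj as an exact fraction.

CN_adj = 43700/497 ≈ 87.928

NRCS table: gravel roads, soil group A → CN(II) = 76
Wet (AMC III): CN(III) = 23·76/(10 + 0.13·76) = 1748/(497/25) = 43700/497 ≈ 87.928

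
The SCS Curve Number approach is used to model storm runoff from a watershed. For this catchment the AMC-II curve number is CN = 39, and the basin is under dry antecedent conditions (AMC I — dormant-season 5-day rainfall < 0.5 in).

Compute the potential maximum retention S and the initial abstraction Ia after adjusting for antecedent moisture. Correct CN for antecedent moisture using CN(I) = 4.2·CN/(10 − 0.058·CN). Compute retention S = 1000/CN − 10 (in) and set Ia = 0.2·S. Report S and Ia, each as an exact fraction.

CN(I) from CN(II)=39: (4.2·39)/(10 − 0.058·39) = 81900/3869 ≈ 21.168
S = 1000/(81900/3869) − 10 = 30500/819 in ≈ 37.241 in
Ia = 0.2S: 0.2·37.241 = 7.448 in (exactly 6100/819)

S = 30500/819 in ≈ 37.241 in; Ia = 6100/819 in ≈ 7.448 in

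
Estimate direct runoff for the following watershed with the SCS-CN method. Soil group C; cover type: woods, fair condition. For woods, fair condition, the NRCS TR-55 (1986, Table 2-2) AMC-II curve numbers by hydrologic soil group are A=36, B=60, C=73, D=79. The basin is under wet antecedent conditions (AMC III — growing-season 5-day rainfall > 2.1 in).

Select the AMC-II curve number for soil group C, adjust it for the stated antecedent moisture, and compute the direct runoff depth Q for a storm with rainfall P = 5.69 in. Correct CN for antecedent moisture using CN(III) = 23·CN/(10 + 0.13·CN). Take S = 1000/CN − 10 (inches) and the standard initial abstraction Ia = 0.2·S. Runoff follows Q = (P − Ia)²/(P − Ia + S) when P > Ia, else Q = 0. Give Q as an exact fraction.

NRCS table: woods, fair condition, soil group C → CN(II) = 73
Wet (AMC III): CN(III) = 23·73/(10 + 0.13·73) = 1679/(1949/100) = 167900/1949 ≈ 86.147
S = 1000/(167900/1949) − 10 = 2700/1679 in ≈ 1.608 in
Ia = 0.2S: 0.2·1.608 = 0.322 in (exactly 540/1679)
Excess rainfall: 5.690 − 0.322 = 5.368 in; P > Ia so Q > 0
Q = (901351/167900)²/((901351/167900) + 2700/1679) = (812433625201/28190410000)/(1171351/167900) = 812433625201/196669832900 in ≈ 4.131 in

Q = 812433625201/196669832900 in ≈ 4.131 in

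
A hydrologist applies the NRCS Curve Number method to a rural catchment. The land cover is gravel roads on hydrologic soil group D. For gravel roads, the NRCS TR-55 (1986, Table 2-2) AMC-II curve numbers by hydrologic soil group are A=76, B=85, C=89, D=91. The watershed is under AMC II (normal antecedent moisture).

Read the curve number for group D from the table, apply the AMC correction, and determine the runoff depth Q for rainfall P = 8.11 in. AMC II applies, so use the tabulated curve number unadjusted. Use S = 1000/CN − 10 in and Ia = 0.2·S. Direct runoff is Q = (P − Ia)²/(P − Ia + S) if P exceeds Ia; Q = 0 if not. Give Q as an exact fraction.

Q = 5184144001/737109100 in ≈ 7.033 in

NRCS table: gravel roads, soil group D → CN(II) = 91
AMC II — tabulated CN = 91 applies directly.
Max retention: S = 1000/91 − 10 = 90/91 in (≈ 0.989 in)
Ia = 0.2·(90/91) = 18/91 in ≈ 0.198 in
P − Ia = 8.110 − 0.198 = 72001/9100 ≈ 7.912 in (> 0, runoff occurs)
Q: (72001/9100)² ÷ (81001/9100) = 5184144001/737109100 in (≈ 7.033 in)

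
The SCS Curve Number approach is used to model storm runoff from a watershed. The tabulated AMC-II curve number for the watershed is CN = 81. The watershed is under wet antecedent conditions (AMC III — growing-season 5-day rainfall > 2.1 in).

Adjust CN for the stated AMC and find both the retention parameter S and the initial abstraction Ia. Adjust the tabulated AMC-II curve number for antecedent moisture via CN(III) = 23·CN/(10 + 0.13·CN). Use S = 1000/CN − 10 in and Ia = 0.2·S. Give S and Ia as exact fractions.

CN(III) from CN(II)=81: (23·81)/(10 + 0.13·81) = 186300/2053 ≈ 90.745
Max retention: S = 1000/(186300/2053) − 10 = 1900/1863 in (≈ 1.020 in)
Ia = 0.2S: 0.2·1.020 = 0.204 in (exactly 380/1863)

S = 1900/1863 in ≈ 1.020 in; Ia = 380/1863 in ≈ 0.204 in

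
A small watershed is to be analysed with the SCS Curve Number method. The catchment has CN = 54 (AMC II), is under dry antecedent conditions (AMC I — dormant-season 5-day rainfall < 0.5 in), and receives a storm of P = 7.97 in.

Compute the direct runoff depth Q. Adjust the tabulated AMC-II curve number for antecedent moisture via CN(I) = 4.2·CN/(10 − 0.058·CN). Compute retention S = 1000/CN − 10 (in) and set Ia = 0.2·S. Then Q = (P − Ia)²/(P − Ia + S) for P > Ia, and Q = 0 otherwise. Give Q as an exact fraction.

Adjust CN=54 to AMC I: 4.2·54/(10 − 0.058·54) → (1134/5) ÷ (1717/250) = 56700/1717 ≈ 33.023
Retention S: 1000/CN − 10 with CN=33.023 → S = 11500/567 ≈ 20.282 in
Ia = 0.2S: 0.2·20.282 = 4.056 in (exactly 2300/567)
Excess rainfall: 7.970 − 4.056 = 3.914 in; P > Ia so Q > 0
Runoff Q = (P−Ia)²/(P−Ia+S) = (3.914)²/(3.914+20.282) = 49239166201/77786673300 ≈ 0.633 in

Q = 49239166201/77786673300 in ≈ 0.633 in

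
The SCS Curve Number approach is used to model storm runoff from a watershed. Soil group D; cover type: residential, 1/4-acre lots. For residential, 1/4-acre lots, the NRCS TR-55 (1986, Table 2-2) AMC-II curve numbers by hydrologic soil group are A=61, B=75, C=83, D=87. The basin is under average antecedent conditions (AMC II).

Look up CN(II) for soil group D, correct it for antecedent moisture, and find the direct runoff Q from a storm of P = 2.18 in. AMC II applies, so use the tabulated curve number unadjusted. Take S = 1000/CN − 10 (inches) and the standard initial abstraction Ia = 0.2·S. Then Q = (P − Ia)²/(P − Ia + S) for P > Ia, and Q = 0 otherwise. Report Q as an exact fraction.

NRCS table: residential, 1/4-acre lots, soil group D → CN(II) = 87
CN(II) = 87; AMC II needs no correction.
Max retention: S = 1000/87 − 10 = 130/87 in (≈ 1.494 in)
Ia = 0.2·(130/87) = 26/87 in ≈ 0.299 in
Since P=2.180 > Ia=0.299: effective rainfall P−Ia = 8183/4350 in
Q = (8183/4350)²/((8183/4350) + 130/87) = (66961489/18922500)/(14683/4350) = 66961489/63871050 in ≈ 1.048 in

Q = 66961489/63871050 in ≈ 1.048 in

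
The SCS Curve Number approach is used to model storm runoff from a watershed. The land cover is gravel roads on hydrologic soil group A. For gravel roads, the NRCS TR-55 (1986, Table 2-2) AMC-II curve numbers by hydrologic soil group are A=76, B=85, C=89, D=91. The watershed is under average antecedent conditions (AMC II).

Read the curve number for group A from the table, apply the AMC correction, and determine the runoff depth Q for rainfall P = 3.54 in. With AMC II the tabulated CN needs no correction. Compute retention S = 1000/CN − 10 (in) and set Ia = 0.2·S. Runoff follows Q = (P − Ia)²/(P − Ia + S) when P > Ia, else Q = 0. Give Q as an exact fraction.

NRCS table: gravel roads, soil group A → CN(II) = 76
AMC II — tabulated CN = 76 applies directly.
Max retention: S = 1000/76 − 10 = 60/19 in (≈ 3.158 in)
Ia = 0.2·(60/19) = 12/19 in ≈ 0.632 in
Since P=3.540 > Ia=0.632: effective rainfall P−Ia = 2763/950 in
Q: (2763/950)² ÷ (5763/950) = 2544723/1824950 in (≈ 1.394 in)

Q = 2544723/1824950 in ≈ 1.394 in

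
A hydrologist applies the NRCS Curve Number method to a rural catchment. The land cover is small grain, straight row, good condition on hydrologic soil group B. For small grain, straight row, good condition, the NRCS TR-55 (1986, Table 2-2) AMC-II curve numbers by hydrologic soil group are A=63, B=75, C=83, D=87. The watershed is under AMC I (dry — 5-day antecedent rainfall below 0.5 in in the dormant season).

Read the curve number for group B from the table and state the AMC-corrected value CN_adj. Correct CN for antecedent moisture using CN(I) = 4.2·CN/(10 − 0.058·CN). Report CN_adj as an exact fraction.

NRCS table: small grain, straight row, good condition, soil group B → CN(II) = 75
CN(I) from CN(II)=75: (4.2·75)/(10 − 0.058·75) = 6300/113 ≈ 55.752

CN_adj = 6300/113 ≈ 55.752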